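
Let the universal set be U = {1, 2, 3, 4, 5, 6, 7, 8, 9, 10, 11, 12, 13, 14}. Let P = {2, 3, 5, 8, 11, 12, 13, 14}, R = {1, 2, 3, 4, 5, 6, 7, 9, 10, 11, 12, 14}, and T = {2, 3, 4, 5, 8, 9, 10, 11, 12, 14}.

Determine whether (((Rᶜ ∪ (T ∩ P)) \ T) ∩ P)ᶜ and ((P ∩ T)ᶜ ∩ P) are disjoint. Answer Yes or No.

Yes

Rᶜ = {8, 13}
T ∩ P = {2, 3, 5, 8, 11, 12, 14}
Rᶜ ∪ (T ∩ P) = {2, 3, 5, 8, 11, 12, 13, 14}
(Rᶜ ∪ (T ∩ P)) \ T = {13}
((Rᶜ ∪ (T ∩ P)) \ T) ∩ P = {13}
(((Rᶜ ∪ (T ∩ P)) \ T) ∩ P)ᶜ = {1, 2, 3, 4, 5, 6, 7, 8, 9, 10, 11, 12, 14}
P ∩ T = {2, 3, 5, 8, 11, 12, 14}
(P ∩ T)ᶜ = {1, 4, 6, 7, 9, 10, 13}
(P ∩ T)ᶜ ∩ P = {13}
{1, 2, 3, 4, 5, 6, 7, 8, 9, 10, 11, 12, 14} and {13} share no elements.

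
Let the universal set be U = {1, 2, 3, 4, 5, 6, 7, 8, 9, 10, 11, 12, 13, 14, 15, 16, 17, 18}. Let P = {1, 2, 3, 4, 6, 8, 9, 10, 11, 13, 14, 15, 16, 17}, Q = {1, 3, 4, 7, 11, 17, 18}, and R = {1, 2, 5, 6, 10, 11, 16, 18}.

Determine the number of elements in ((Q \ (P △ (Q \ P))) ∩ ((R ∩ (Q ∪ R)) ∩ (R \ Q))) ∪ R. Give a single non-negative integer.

8

Q \ P = {7, 18}
P △ (Q \ P) = {1, 2, 3, 4, 6, 7, 8, 9, 10, 11, 13, 14, 15, 16, 17, 18}
Q \ (P △ (Q \ P)) = {}
Q ∪ R = {1, 2, 3, 4, 5, 6, 7, 10, 11, 16, 17, 18}
R ∩ (Q ∪ R) = {1, 2, 5, 6, 10, 11, 16, 18}
R \ Q = {2, 5, 6, 10, 16}
(R ∩ (Q ∪ R)) ∩ (R \ Q) = {2, 5, 6, 10, 16}
(Q \ (P △ (Q \ P))) ∩ ((R ∩ (Q ∪ R)) ∩ (R \ Q)) = {}
((Q \ (P △ (Q \ P))) ∩ ((R ∩ (Q ∪ R)) ∩ (R \ Q))) ∪ R = {1, 2, 5, 6, 10, 11, 16, 18}
|((Q \ (P △ (Q \ P))) ∩ ((R ∩ (Q ∪ R)) ∩ (R \ Q))) ∪ R| = 8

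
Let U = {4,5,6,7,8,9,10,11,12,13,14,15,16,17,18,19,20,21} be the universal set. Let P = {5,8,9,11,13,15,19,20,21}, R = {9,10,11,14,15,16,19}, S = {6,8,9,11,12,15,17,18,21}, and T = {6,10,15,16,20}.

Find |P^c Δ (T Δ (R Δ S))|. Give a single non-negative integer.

10

P^c = {4,6,7,10,12,14,16,17,18}
R Δ S = {6,8,10,12,14,16,17,18,19,21}
T Δ (R Δ S) = {8,12,14,15,17,18,19,20,21}
P^c Δ (T Δ (R Δ S)) = {4,6,7,8,10,15,16,19,20,21}
|P^c Δ (T Δ (R Δ S))| = 10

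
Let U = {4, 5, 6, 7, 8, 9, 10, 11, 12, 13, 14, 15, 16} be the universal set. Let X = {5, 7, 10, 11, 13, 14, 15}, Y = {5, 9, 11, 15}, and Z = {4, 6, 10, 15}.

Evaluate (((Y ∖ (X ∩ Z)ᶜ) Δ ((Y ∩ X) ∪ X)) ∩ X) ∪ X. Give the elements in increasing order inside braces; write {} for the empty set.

X ∩ Z = {10, 15}
(X ∩ Z)ᶜ = {4, 5, 6, 7, 8, 9, 11, 12, 13, 14, 16}
Y ∖ (X ∩ Z)ᶜ = {15}
Y ∩ X = {5, 11, 15}
(Y ∩ X) ∪ X = {5, 7, 10, 11, 13, 14, 15}
(Y ∖ (X ∩ Z)ᶜ) Δ ((Y ∩ X) ∪ X) = {5, 7, 10, 11, 13, 14}
((Y ∖ (X ∩ Z)ᶜ) Δ ((Y ∩ X) ∪ X)) ∩ X = {5, 7, 10, 11, 13, 14}
(((Y ∖ (X ∩ Z)ᶜ) Δ ((Y ∩ X) ∪ X)) ∩ X) ∪ X = {5, 7, 10, 11, 13, 14, 15}

{5, 7, 10, 11, 13, 14, 15}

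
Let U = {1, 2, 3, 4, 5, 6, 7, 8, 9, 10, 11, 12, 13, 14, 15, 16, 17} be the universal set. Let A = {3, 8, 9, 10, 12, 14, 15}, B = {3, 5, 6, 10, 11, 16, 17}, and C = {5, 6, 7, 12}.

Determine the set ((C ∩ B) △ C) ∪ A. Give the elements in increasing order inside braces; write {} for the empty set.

{3, 7, 8, 9, 10, 12, 14, 15}

C ∩ B = {5, 6}
(C ∩ B) △ C = {7, 12}
((C ∩ B) △ C) ∪ A = {3, 7, 8, 9, 10, 12, 14, 15}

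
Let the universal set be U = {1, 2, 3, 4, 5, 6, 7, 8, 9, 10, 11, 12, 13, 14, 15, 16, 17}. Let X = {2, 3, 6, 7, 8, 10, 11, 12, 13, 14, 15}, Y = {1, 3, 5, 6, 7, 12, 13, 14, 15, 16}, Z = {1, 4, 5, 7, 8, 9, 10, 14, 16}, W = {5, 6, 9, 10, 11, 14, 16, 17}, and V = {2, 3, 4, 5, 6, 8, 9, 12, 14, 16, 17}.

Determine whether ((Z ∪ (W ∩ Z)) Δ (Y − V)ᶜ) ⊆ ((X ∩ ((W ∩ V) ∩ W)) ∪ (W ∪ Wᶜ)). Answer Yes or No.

Yes

W ∩ Z = {5, 9, 10, 14, 16}
Z ∪ (W ∩ Z) = {1, 4, 5, 7, 8, 9, 10, 14, 16}
Y − V = {1, 7, 13, 15}
(Y − V)ᶜ = {2, 3, 4, 5, 6, 8, 9, 10, 11, 12, 14, 16, 17}
(Z ∪ (W ∩ Z)) Δ (Y − V)ᶜ = {1, 2, 3, 6, 7, 11, 12, 17}
W ∩ V = {5, 6, 9, 14, 16, 17}
(W ∩ V) ∩ W = {5, 6, 9, 14, 16, 17}
X ∩ ((W ∩ V) ∩ W) = {6, 14}
Wᶜ = {1, 2, 3, 4, 7, 8, 12, 13, 15}
W ∪ Wᶜ = {1, 2, 3, 4, 5, 6, 7, 8, 9, 10, 11, 12, 13, 14, 15, 16, 17}
(X ∩ ((W ∩ V) ∩ W)) ∪ (W ∪ Wᶜ) = {1, 2, 3, 4, 5, 6, 7, 8, 9, 10, 11, 12, 13, 14, 15, 16, 17}
Every element of {1, 2, 3, 6, 7, 11, 12, 17} is in {1, 2, 3, 4, 5, 6, 7, 8, 9, 10, 11, 12, 13, 14, 15, 16, 17}, so (Z ∪ (W ∩ Z)) Δ (Y − V)ᶜ ⊆ (X ∩ ((W ∩ V) ∩ W)) ∪ (W ∪ Wᶜ).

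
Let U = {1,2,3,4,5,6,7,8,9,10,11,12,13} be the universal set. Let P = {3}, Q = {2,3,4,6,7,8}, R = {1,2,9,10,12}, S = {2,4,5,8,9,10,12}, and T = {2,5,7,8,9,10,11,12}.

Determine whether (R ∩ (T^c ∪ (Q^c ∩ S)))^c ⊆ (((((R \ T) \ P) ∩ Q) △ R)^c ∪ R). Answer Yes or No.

Yes

T^c = {1,3,4,6,13}
Q^c = {1,5,9,10,11,12,13}
Q^c ∩ S = {5,9,10,12}
T^c ∪ (Q^c ∩ S) = {1,3,4,5,6,9,10,12,13}
R ∩ (T^c ∪ (Q^c ∩ S)) = {1,9,10,12}
(R ∩ (T^c ∪ (Q^c ∩ S)))^c = {2,3,4,5,6,7,8,11,13}
R \ T = {1}
(R \ T) \ P = {1}
((R \ T) \ P) ∩ Q = {}
(((R \ T) \ P) ∩ Q) △ R = {1,2,9,10,12}
((((R \ T) \ P) ∩ Q) △ R)^c = {3,4,5,6,7,8,11,13}
((((R \ T) \ P) ∩ Q) △ R)^c ∪ R = {1,2,3,4,5,6,7,8,9,10,11,12,13}
Every element of {2,3,4,5,6,7,8,11,13} is in {1,2,3,4,5,6,7,8,9,10,11,12,13}, so (R ∩ (T^c ∪ (Q^c ∩ S)))^c ⊆ ((((R \ T) \ P) ∩ Q) △ R)^c ∪ R.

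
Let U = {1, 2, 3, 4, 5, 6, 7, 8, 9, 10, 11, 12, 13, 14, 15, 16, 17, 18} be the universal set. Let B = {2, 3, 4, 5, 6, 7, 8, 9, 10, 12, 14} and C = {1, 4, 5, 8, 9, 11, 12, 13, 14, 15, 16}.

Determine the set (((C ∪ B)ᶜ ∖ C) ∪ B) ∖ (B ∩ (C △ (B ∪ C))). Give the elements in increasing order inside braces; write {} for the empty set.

C ∪ B = {1, 2, 3, 4, 5, 6, 7, 8, 9, 10, 11, 12, 13, 14, 15, 16}
(C ∪ B)ᶜ = {17, 18}
(C ∪ B)ᶜ ∖ C = {17, 18}
((C ∪ B)ᶜ ∖ C) ∪ B = {2, 3, 4, 5, 6, 7, 8, 9, 10, 12, 14, 17, 18}
B ∪ C = {1, 2, 3, 4, 5, 6, 7, 8, 9, 10, 11, 12, 13, 14, 15, 16}
C △ (B ∪ C) = {2, 3, 6, 7, 10}
B ∩ (C △ (B ∪ C)) = {2, 3, 6, 7, 10}
(((C ∪ B)ᶜ ∖ C) ∪ B) ∖ (B ∩ (C △ (B ∪ C))) = {4, 5, 8, 9, 12, 14, 17, 18}

{4, 5, 8, 9, 12, 14, 17, 18}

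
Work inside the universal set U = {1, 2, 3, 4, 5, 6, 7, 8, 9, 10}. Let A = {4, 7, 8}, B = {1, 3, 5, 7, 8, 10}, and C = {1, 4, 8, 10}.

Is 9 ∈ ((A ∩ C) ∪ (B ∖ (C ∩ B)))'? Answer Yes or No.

Yes

9 ∉ A and 9 ∉ C, so 9 ∉ A ∩ C
9 ∉ C and 9 ∉ B, so 9 ∉ C ∩ B
9 ∉ B and 9 ∉ (C ∩ B), so 9 ∉ B ∖ (C ∩ B)
9 ∉ (A ∩ C) and 9 ∉ (B ∖ (C ∩ B)), so 9 ∉ (A ∩ C) ∪ (B ∖ (C ∩ B))
9 ∈ ((A ∩ C) ∪ (B ∖ (C ∩ B)))' since 9 ∉ ((A ∩ C) ∪ (B ∖ (C ∩ B)))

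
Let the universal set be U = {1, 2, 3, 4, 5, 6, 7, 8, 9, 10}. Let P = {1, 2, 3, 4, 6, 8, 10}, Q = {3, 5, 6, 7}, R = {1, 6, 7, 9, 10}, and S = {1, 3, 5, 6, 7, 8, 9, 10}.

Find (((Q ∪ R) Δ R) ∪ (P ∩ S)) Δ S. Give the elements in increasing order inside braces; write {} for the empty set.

{7, 9}

Q ∪ R = {1, 3, 5, 6, 7, 9, 10}
(Q ∪ R) Δ R = {3, 5}
P ∩ S = {1, 3, 6, 8, 10}
((Q ∪ R) Δ R) ∪ (P ∩ S) = {1, 3, 5, 6, 8, 10}
(((Q ∪ R) Δ R) ∪ (P ∩ S)) Δ S = {7, 9}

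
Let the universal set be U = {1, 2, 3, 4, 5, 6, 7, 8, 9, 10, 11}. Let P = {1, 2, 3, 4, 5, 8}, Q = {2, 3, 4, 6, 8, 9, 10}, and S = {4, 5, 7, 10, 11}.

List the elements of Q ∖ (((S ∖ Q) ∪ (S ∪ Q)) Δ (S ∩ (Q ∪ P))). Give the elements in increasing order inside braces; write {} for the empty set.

{4, 10}

S ∖ Q = {5, 7, 11}
S ∪ Q = {2, 3, 4, 5, 6, 7, 8, 9, 10, 11}
(S ∖ Q) ∪ (S ∪ Q) = {2, 3, 4, 5, 6, 7, 8, 9, 10, 11}
Q ∪ P = {1, 2, 3, 4, 5, 6, 8, 9, 10}
S ∩ (Q ∪ P) = {4, 5, 10}
((S ∖ Q) ∪ (S ∪ Q)) Δ (S ∩ (Q ∪ P)) = {2, 3, 6, 7, 8, 9, 11}
Q ∖ (((S ∖ Q) ∪ (S ∪ Q)) Δ (S ∩ (Q ∪ P))) = {4, 10}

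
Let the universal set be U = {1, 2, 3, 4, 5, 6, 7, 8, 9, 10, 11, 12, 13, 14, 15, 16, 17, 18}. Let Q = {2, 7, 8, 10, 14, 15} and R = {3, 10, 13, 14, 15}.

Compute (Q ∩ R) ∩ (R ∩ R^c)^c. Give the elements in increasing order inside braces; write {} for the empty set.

Q ∩ R = {10, 14, 15}
R^c = {1, 2, 4, 5, 6, 7, 8, 9, 11, 12, 16, 17, 18}
R ∩ R^c = {}
(R ∩ R^c)^c = {1, 2, 3, 4, 5, 6, 7, 8, 9, 10, 11, 12, 13, 14, 15, 16, 17, 18}
(Q ∩ R) ∩ (R ∩ R^c)^c = {10, 14, 15}

{10, 14, 15}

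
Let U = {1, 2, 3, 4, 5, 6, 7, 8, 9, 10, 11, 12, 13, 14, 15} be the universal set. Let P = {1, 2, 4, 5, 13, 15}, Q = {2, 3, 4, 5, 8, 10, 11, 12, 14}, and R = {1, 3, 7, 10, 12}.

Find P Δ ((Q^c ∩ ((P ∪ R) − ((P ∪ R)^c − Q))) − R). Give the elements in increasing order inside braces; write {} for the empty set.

Q^c = {1, 6, 7, 9, 13, 15}
P ∪ R = {1, 2, 3, 4, 5, 7, 10, 12, 13, 15}
(P ∪ R)^c = {6, 8, 9, 11, 14}
(P ∪ R)^c − Q = {6, 9}
(P ∪ R) − ((P ∪ R)^c − Q) = {1, 2, 3, 4, 5, 7, 10, 12, 13, 15}
Q^c ∩ ((P ∪ R) − ((P ∪ R)^c − Q)) = {1, 7, 13, 15}
(Q^c ∩ ((P ∪ R) − ((P ∪ R)^c − Q))) − R = {13, 15}
P Δ ((Q^c ∩ ((P ∪ R) − ((P ∪ R)^c − Q))) − R) = {1, 2, 4, 5}

{1, 2, 4, 5}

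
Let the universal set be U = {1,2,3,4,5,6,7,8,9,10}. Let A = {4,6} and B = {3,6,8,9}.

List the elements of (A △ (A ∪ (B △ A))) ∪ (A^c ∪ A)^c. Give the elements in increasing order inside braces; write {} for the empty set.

{3,8,9}

B △ A = {3,4,8,9}
A ∪ (B △ A) = {3,4,6,8,9}
A △ (A ∪ (B △ A)) = {3,8,9}
A^c = {1,2,3,5,7,8,9,10}
A^c ∪ A = {1,2,3,4,5,6,7,8,9,10}
(A^c ∪ A)^c = {}
(A △ (A ∪ (B △ A))) ∪ (A^c ∪ A)^c = {3,8,9}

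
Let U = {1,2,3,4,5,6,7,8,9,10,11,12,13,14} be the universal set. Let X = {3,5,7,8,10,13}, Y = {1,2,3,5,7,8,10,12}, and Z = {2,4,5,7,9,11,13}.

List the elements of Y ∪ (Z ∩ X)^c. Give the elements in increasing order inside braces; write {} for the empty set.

{1,2,3,4,5,6,7,8,9,10,11,12,14}

Z ∩ X = {5,7,13}
(Z ∩ X)^c = {1,2,3,4,6,8,9,10,11,12,14}
Y ∪ (Z ∩ X)^c = {1,2,3,4,5,6,7,8,9,10,11,12,14}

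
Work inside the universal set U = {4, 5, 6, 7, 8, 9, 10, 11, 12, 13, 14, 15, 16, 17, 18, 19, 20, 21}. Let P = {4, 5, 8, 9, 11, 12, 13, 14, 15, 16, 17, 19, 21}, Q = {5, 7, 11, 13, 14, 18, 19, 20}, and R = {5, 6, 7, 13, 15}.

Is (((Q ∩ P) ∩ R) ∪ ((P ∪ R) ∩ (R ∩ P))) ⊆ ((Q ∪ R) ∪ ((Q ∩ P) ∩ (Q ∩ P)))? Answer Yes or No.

Yes

Q ∩ P = {5, 11, 13, 14, 19}
(Q ∩ P) ∩ R = {5, 13}
P ∪ R = {4, 5, 6, 7, 8, 9, 11, 12, 13, 14, 15, 16, 17, 19, 21}
R ∩ P = {5, 13, 15}
(P ∪ R) ∩ (R ∩ P) = {5, 13, 15}
((Q ∩ P) ∩ R) ∪ ((P ∪ R) ∩ (R ∩ P)) = {5, 13, 15}
Q ∪ R = {5, 6, 7, 11, 13, 14, 15, 18, 19, 20}
(Q ∩ P) ∩ (Q ∩ P) = {5, 11, 13, 14, 19}
(Q ∪ R) ∪ ((Q ∩ P) ∩ (Q ∩ P)) = {5, 6, 7, 11, 13, 14, 15, 18, 19, 20}
Every element of {5, 13, 15} is in {5, 6, 7, 11, 13, 14, 15, 18, 19, 20}, so ((Q ∩ P) ∩ R) ∪ ((P ∪ R) ∩ (R ∩ P)) ⊆ (Q ∪ R) ∪ ((Q ∩ P) ∩ (Q ∩ P)).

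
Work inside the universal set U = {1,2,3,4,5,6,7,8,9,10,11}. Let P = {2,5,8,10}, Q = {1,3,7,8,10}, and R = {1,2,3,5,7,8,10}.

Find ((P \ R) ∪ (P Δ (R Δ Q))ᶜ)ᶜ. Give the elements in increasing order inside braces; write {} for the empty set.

P \ R = {}
R Δ Q = {2,5}
P Δ (R Δ Q) = {8,10}
(P Δ (R Δ Q))ᶜ = {1,2,3,4,5,6,7,9,11}
(P \ R) ∪ (P Δ (R Δ Q))ᶜ = {1,2,3,4,5,6,7,9,11}
((P \ R) ∪ (P Δ (R Δ Q))ᶜ)ᶜ = {8,10}

{8,10}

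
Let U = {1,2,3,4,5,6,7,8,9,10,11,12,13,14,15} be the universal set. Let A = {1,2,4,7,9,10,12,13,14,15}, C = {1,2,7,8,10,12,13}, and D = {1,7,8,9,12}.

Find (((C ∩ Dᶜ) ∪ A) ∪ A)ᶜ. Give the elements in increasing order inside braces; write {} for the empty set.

{3,5,6,8,11}

Dᶜ = {2,3,4,5,6,10,11,13,14,15}
C ∩ Dᶜ = {2,10,13}
(C ∩ Dᶜ) ∪ A = {1,2,4,7,9,10,12,13,14,15}
((C ∩ Dᶜ) ∪ A) ∪ A = {1,2,4,7,9,10,12,13,14,15}
(((C ∩ Dᶜ) ∪ A) ∪ A)ᶜ = {3,5,6,8,11}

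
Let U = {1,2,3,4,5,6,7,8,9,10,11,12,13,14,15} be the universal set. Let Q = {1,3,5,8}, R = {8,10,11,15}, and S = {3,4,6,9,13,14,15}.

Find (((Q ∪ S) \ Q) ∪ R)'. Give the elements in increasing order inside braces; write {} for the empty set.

Q ∪ S = {1,3,4,5,6,8,9,13,14,15}
(Q ∪ S) \ Q = {4,6,9,13,14,15}
((Q ∪ S) \ Q) ∪ R = {4,6,8,9,10,11,13,14,15}
(((Q ∪ S) \ Q) ∪ R)' = {1,2,3,5,7,12}

{1,2,3,5,7,12}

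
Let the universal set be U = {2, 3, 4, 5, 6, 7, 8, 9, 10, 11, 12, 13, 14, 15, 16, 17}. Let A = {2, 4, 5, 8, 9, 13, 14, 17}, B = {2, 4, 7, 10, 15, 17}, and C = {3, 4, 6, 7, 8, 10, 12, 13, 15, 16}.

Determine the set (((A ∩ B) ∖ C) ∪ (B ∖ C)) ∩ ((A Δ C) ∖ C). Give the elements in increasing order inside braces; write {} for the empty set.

{2, 17}

A ∩ B = {2, 4, 17}
(A ∩ B) ∖ C = {2, 17}
B ∖ C = {2, 17}
((A ∩ B) ∖ C) ∪ (B ∖ C) = {2, 17}
A Δ C = {2, 3, 5, 6, 7, 9, 10, 12, 14, 15, 16, 17}
(A Δ C) ∖ C = {2, 5, 9, 14, 17}
(((A ∩ B) ∖ C) ∪ (B ∖ C)) ∩ ((A Δ C) ∖ C) = {2, 17}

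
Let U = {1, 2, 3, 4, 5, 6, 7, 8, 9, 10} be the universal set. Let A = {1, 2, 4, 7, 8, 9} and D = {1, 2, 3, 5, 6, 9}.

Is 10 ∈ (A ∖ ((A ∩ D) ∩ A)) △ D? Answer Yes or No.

10 ∉ A and 10 ∉ D, so 10 ∉ A ∩ D
10 ∉ (A ∩ D) and 10 ∉ A, so 10 ∉ (A ∩ D) ∩ A
10 ∉ A and 10 ∉ ((A ∩ D) ∩ A), so 10 ∉ A ∖ ((A ∩ D) ∩ A)
10 ∉ (A ∖ ((A ∩ D) ∩ A)) and 10 ∉ D, so 10 ∉ (A ∖ ((A ∩ D) ∩ A)) △ D

No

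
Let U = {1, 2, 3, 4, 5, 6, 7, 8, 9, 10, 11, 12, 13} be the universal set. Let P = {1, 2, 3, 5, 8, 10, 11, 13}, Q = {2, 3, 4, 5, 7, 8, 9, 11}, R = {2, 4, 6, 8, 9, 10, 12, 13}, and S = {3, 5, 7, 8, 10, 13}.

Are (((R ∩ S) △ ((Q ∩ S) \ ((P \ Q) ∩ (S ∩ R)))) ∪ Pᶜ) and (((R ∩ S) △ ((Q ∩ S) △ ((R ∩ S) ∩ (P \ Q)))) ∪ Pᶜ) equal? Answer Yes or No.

No

R ∩ S = {8, 10, 13}
Q ∩ S = {3, 5, 7, 8}
P \ Q = {1, 10, 13}
S ∩ R = {8, 10, 13}
(P \ Q) ∩ (S ∩ R) = {10, 13}
(Q ∩ S) \ ((P \ Q) ∩ (S ∩ R)) = {3, 5, 7, 8}
(R ∩ S) △ ((Q ∩ S) \ ((P \ Q) ∩ (S ∩ R))) = {3, 5, 7, 10, 13}
Pᶜ = {4, 6, 7, 9, 12}
((R ∩ S) △ ((Q ∩ S) \ ((P \ Q) ∩ (S ∩ R)))) ∪ Pᶜ = {3, 4, 5, 6, 7, 9, 10, 12, 13}
(R ∩ S) ∩ (P \ Q) = {10, 13}
(Q ∩ S) △ ((R ∩ S) ∩ (P \ Q)) = {3, 5, 7, 8, 10, 13}
(R ∩ S) △ ((Q ∩ S) △ ((R ∩ S) ∩ (P \ Q))) = {3, 5, 7}
((R ∩ S) △ ((Q ∩ S) △ ((R ∩ S) ∩ (P \ Q)))) ∪ Pᶜ = {3, 4, 5, 6, 7, 9, 12}
10 ∈ ((R ∩ S) △ ((Q ∩ S) \ ((P \ Q) ∩ (S ∩ R)))) ∪ Pᶜ but 10 ∉ ((R ∩ S) △ ((Q ∩ S) △ ((R ∩ S) ∩ (P \ Q)))) ∪ Pᶜ, so they differ.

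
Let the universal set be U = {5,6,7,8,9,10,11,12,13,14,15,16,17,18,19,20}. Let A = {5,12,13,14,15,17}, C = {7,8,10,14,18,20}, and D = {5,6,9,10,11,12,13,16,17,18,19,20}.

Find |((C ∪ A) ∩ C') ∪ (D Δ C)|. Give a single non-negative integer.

C ∪ A = {5,7,8,10,12,13,14,15,17,18,20}
C' = {5,6,9,11,12,13,15,16,17,19}
(C ∪ A) ∩ C' = {5,12,13,15,17}
D Δ C = {5,6,7,8,9,11,12,13,14,16,17,19}
((C ∪ A) ∩ C') ∪ (D Δ C) = {5,6,7,8,9,11,12,13,14,15,16,17,19}
|((C ∪ A) ∩ C') ∪ (D Δ C)| = 13

13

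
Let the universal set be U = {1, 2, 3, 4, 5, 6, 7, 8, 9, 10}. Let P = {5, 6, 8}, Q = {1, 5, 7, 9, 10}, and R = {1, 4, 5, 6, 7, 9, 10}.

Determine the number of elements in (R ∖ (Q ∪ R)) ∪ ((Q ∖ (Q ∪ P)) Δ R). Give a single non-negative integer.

7

Q ∪ R = {1, 4, 5, 6, 7, 9, 10}
R ∖ (Q ∪ R) = {}
Q ∪ P = {1, 5, 6, 7, 8, 9, 10}
Q ∖ (Q ∪ P) = {}
(Q ∖ (Q ∪ P)) Δ R = {1, 4, 5, 6, 7, 9, 10}
(R ∖ (Q ∪ R)) ∪ ((Q ∖ (Q ∪ P)) Δ R) = {1, 4, 5, 6, 7, 9, 10}
|(R ∖ (Q ∪ R)) ∪ ((Q ∖ (Q ∪ P)) Δ R)| = 7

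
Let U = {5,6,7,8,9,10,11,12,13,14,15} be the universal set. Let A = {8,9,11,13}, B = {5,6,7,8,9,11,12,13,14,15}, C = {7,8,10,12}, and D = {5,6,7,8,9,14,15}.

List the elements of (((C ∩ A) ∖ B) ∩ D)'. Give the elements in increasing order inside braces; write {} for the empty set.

{5,6,7,8,9,10,11,12,13,14,15}

C ∩ A = {8}
(C ∩ A) ∖ B = {}
((C ∩ A) ∖ B) ∩ D = {}
(((C ∩ A) ∖ B) ∩ D)' = {5,6,7,8,9,10,11,12,13,14,15}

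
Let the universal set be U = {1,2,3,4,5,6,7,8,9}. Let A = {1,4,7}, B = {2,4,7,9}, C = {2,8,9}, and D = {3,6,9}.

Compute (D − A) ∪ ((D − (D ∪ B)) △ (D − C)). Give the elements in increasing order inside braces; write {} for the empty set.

D − A = {3,6,9}
D ∪ B = {2,3,4,6,7,9}
D − (D ∪ B) = {}
D − C = {3,6}
(D − (D ∪ B)) △ (D − C) = {3,6}
(D − A) ∪ ((D − (D ∪ B)) △ (D − C)) = {3,6,9}

{3,6,9}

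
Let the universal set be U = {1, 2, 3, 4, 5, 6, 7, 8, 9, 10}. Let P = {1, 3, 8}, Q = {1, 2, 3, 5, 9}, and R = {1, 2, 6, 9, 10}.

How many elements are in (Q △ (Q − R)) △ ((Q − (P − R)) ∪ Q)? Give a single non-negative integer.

Q − R = {3, 5}
Q △ (Q − R) = {1, 2, 9}
P − R = {3, 8}
Q − (P − R) = {1, 2, 5, 9}
(Q − (P − R)) ∪ Q = {1, 2, 3, 5, 9}
(Q △ (Q − R)) △ ((Q − (P − R)) ∪ Q) = {3, 5}
|(Q △ (Q − R)) △ ((Q − (P − R)) ∪ Q)| = 2

2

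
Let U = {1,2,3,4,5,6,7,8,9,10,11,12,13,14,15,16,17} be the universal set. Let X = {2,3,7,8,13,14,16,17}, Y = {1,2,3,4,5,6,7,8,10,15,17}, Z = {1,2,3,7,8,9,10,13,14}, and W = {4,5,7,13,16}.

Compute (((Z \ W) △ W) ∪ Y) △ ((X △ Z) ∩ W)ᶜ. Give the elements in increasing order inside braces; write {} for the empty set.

Z \ W = {1,2,3,8,9,10,14}
(Z \ W) △ W = {1,2,3,4,5,7,8,9,10,13,14,16}
((Z \ W) △ W) ∪ Y = {1,2,3,4,5,6,7,8,9,10,13,14,15,16,17}
X △ Z = {1,9,10,16,17}
(X △ Z) ∩ W = {16}
((X △ Z) ∩ W)ᶜ = {1,2,3,4,5,6,7,8,9,10,11,12,13,14,15,17}
(((Z \ W) △ W) ∪ Y) △ ((X △ Z) ∩ W)ᶜ = {11,12,16}

{11,12,16}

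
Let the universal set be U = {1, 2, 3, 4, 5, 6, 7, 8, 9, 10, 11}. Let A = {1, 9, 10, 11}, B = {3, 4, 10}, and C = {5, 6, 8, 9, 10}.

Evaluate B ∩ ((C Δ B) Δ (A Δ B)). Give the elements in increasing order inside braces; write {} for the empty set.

{}

C Δ B = {3, 4, 5, 6, 8, 9}
A Δ B = {1, 3, 4, 9, 11}
(C Δ B) Δ (A Δ B) = {1, 5, 6, 8, 11}
B ∩ ((C Δ B) Δ (A Δ B)) = {}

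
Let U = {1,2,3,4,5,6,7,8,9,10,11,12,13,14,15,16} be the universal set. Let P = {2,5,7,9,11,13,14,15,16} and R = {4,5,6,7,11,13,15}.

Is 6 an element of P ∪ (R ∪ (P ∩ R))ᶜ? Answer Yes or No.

6 ∉ P and 6 ∈ R, so 6 ∉ P ∩ R
6 ∈ R and 6 ∉ (P ∩ R), so 6 ∈ R ∪ (P ∩ R)
6 ∉ (R ∪ (P ∩ R))ᶜ since 6 ∈ (R ∪ (P ∩ R))
6 ∉ P and 6 ∉ (R ∪ (P ∩ R))ᶜ, so 6 ∉ P ∪ (R ∪ (P ∩ R))ᶜ

No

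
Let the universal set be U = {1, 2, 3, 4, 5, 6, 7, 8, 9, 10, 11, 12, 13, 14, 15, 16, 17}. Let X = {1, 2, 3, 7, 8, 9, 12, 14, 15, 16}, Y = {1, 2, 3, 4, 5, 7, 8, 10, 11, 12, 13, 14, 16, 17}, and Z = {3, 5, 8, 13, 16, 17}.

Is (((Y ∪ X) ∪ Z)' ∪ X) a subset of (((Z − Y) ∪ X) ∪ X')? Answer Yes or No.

Y ∪ X = {1, 2, 3, 4, 5, 7, 8, 9, 10, 11, 12, 13, 14, 15, 16, 17}
(Y ∪ X) ∪ Z = {1, 2, 3, 4, 5, 7, 8, 9, 10, 11, 12, 13, 14, 15, 16, 17}
((Y ∪ X) ∪ Z)' = {6}
((Y ∪ X) ∪ Z)' ∪ X = {1, 2, 3, 6, 7, 8, 9, 12, 14, 15, 16}
Z − Y = {}
(Z − Y) ∪ X = {1, 2, 3, 7, 8, 9, 12, 14, 15, 16}
X' = {4, 5, 6, 10, 11, 13, 17}
((Z − Y) ∪ X) ∪ X' = {1, 2, 3, 4, 5, 6, 7, 8, 9, 10, 11, 12, 13, 14, 15, 16, 17}
Every element of {1, 2, 3, 6, 7, 8, 9, 12, 14, 15, 16} is in {1, 2, 3, 4, 5, 6, 7, 8, 9, 10, 11, 12, 13, 14, 15, 16, 17}, so ((Y ∪ X) ∪ Z)' ∪ X ⊆ ((Z − Y) ∪ X) ∪ X'.

Yes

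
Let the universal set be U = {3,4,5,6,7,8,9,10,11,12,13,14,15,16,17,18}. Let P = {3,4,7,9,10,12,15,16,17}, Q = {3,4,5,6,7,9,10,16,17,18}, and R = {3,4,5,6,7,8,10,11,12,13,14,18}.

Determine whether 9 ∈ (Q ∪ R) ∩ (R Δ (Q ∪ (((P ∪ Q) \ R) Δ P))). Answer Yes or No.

Yes

9 ∈ Q and 9 ∉ R, so 9 ∈ Q ∪ R
9 ∈ P and 9 ∈ Q, so 9 ∈ P ∪ Q
9 ∈ (P ∪ Q) and 9 ∉ R, so 9 ∈ (P ∪ Q) \ R
9 ∈ ((P ∪ Q) \ R) and 9 ∈ P, so 9 ∉ ((P ∪ Q) \ R) Δ P
9 ∈ Q and 9 ∉ (((P ∪ Q) \ R) Δ P), so 9 ∈ Q ∪ (((P ∪ Q) \ R) Δ P)
9 ∉ R and 9 ∈ (Q ∪ (((P ∪ Q) \ R) Δ P)), so 9 ∈ R Δ (Q ∪ (((P ∪ Q) \ R) Δ P))
9 ∈ (Q ∪ R) and 9 ∈ (R Δ (Q ∪ (((P ∪ Q) \ R) Δ P))), so 9 ∈ (Q ∪ R) ∩ (R Δ (Q ∪ (((P ∪ Q) \ R) Δ P)))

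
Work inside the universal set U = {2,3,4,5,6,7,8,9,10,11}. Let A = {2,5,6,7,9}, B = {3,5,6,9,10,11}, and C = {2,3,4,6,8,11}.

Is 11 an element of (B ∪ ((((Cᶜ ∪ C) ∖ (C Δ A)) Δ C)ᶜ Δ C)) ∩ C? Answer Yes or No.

Yes

11 ∈ C, so 11 ∉ Cᶜ
11 ∉ Cᶜ and 11 ∈ C, so 11 ∈ Cᶜ ∪ C
11 ∈ C and 11 ∉ A, so 11 ∈ C Δ A
11 ∈ (Cᶜ ∪ C) and 11 ∈ (C Δ A), so 11 ∉ (Cᶜ ∪ C) ∖ (C Δ A)
11 ∉ ((Cᶜ ∪ C) ∖ (C Δ A)) and 11 ∈ C, so 11 ∈ ((Cᶜ ∪ C) ∖ (C Δ A)) Δ C
11 ∉ (((Cᶜ ∪ C) ∖ (C Δ A)) Δ C)ᶜ since 11 ∈ (((Cᶜ ∪ C) ∖ (C Δ A)) Δ C)
11 ∉ (((Cᶜ ∪ C) ∖ (C Δ A)) Δ C)ᶜ and 11 ∈ C, so 11 ∈ (((Cᶜ ∪ C) ∖ (C Δ A)) Δ C)ᶜ Δ C
11 ∈ B and 11 ∈ ((((Cᶜ ∪ C) ∖ (C Δ A)) Δ C)ᶜ Δ C), so 11 ∈ B ∪ ((((Cᶜ ∪ C) ∖ (C Δ A)) Δ C)ᶜ Δ C)
11 ∈ (B ∪ ((((Cᶜ ∪ C) ∖ (C Δ A)) Δ C)ᶜ Δ C)) and 11 ∈ C, so 11 ∈ (B ∪ ((((Cᶜ ∪ C) ∖ (C Δ A)) Δ C)ᶜ Δ C)) ∩ C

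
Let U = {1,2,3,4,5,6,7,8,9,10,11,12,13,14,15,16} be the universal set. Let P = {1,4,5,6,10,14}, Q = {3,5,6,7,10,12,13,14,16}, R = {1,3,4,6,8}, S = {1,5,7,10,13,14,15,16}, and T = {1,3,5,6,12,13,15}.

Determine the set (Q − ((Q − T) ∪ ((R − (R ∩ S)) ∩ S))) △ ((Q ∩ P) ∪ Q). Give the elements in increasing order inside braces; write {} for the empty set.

{7,10,14,16}

Q − T = {7,10,14,16}
R ∩ S = {1}
R − (R ∩ S) = {3,4,6,8}
(R − (R ∩ S)) ∩ S = {}
(Q − T) ∪ ((R − (R ∩ S)) ∩ S) = {7,10,14,16}
Q − ((Q − T) ∪ ((R − (R ∩ S)) ∩ S)) = {3,5,6,12,13}
Q ∩ P = {5,6,10,14}
(Q ∩ P) ∪ Q = {3,5,6,7,10,12,13,14,16}
(Q − ((Q − T) ∪ ((R − (R ∩ S)) ∩ S))) △ ((Q ∩ P) ∪ Q) = {7,10,14,16}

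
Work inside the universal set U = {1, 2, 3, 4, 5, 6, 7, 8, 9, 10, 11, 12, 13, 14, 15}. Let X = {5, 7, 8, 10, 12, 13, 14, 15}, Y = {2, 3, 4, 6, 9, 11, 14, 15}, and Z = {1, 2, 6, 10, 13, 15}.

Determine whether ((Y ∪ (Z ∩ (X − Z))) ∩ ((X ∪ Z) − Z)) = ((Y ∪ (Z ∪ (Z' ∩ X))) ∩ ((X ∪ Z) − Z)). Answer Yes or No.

X − Z = {5, 7, 8, 12, 14}
Z ∩ (X − Z) = {}
Y ∪ (Z ∩ (X − Z)) = {2, 3, 4, 6, 9, 11, 14, 15}
X ∪ Z = {1, 2, 5, 6, 7, 8, 10, 12, 13, 14, 15}
(X ∪ Z) − Z = {5, 7, 8, 12, 14}
(Y ∪ (Z ∩ (X − Z))) ∩ ((X ∪ Z) − Z) = {14}
Z' = {3, 4, 5, 7, 8, 9, 11, 12, 14}
Z' ∩ X = {5, 7, 8, 12, 14}
Z ∪ (Z' ∩ X) = {1, 2, 5, 6, 7, 8, 10, 12, 13, 14, 15}
Y ∪ (Z ∪ (Z' ∩ X)) = {1, 2, 3, 4, 5, 6, 7, 8, 9, 10, 11, 12, 13, 14, 15}
(Y ∪ (Z ∪ (Z' ∩ X))) ∩ ((X ∪ Z) − Z) = {5, 7, 8, 12, 14}
5 ∈ (Y ∪ (Z ∪ (Z' ∩ X))) ∩ ((X ∪ Z) − Z) but 5 ∉ (Y ∪ (Z ∩ (X − Z))) ∩ ((X ∪ Z) − Z), so they differ.

No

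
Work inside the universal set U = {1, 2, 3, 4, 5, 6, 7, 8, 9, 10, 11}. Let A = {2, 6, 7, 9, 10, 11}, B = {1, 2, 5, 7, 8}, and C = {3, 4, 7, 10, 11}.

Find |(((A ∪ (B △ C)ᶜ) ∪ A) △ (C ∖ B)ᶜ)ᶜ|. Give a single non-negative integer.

B △ C = {1, 2, 3, 4, 5, 8, 10, 11}
(B △ C)ᶜ = {6, 7, 9}
A ∪ (B △ C)ᶜ = {2, 6, 7, 9, 10, 11}
(A ∪ (B △ C)ᶜ) ∪ A = {2, 6, 7, 9, 10, 11}
C ∖ B = {3, 4, 10, 11}
(C ∖ B)ᶜ = {1, 2, 5, 6, 7, 8, 9}
((A ∪ (B △ C)ᶜ) ∪ A) △ (C ∖ B)ᶜ = {1, 5, 8, 10, 11}
(((A ∪ (B △ C)ᶜ) ∪ A) △ (C ∖ B)ᶜ)ᶜ = {2, 3, 4, 6, 7, 9}
|(((A ∪ (B △ C)ᶜ) ∪ A) △ (C ∖ B)ᶜ)ᶜ| = 6

6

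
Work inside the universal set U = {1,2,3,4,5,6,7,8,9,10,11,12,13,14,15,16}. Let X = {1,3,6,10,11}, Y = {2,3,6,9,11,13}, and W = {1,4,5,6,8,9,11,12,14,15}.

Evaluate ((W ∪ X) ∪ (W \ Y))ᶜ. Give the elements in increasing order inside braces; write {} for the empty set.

{2,7,13,16}

W ∪ X = {1,3,4,5,6,8,9,10,11,12,14,15}
W \ Y = {1,4,5,8,12,14,15}
(W ∪ X) ∪ (W \ Y) = {1,3,4,5,6,8,9,10,11,12,14,15}
((W ∪ X) ∪ (W \ Y))ᶜ = {2,7,13,16}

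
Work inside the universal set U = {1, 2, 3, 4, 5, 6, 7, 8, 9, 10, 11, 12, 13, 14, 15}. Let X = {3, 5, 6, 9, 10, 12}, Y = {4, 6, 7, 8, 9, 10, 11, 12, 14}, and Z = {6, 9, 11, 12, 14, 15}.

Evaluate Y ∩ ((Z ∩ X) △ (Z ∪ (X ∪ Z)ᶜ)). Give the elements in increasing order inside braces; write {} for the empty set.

{4, 7, 8, 11, 14}

Z ∩ X = {6, 9, 12}
X ∪ Z = {3, 5, 6, 9, 10, 11, 12, 14, 15}
(X ∪ Z)ᶜ = {1, 2, 4, 7, 8, 13}
Z ∪ (X ∪ Z)ᶜ = {1, 2, 4, 6, 7, 8, 9, 11, 12, 13, 14, 15}
(Z ∩ X) △ (Z ∪ (X ∪ Z)ᶜ) = {1, 2, 4, 7, 8, 11, 13, 14, 15}
Y ∩ ((Z ∩ X) △ (Z ∪ (X ∪ Z)ᶜ)) = {4, 7, 8, 11, 14}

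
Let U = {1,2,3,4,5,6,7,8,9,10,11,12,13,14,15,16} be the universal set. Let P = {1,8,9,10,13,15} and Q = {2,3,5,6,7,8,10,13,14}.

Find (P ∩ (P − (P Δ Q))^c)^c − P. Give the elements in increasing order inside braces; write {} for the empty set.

{2,3,4,5,6,7,11,12,14,16}

P Δ Q = {1,2,3,5,6,7,9,14,15}
P − (P Δ Q) = {8,10,13}
(P − (P Δ Q))^c = {1,2,3,4,5,6,7,9,11,12,14,15,16}
P ∩ (P − (P Δ Q))^c = {1,9,15}
(P ∩ (P − (P Δ Q))^c)^c = {2,3,4,5,6,7,8,10,11,12,13,14,16}
(P ∩ (P − (P Δ Q))^c)^c − P = {2,3,4,5,6,7,11,12,14,16}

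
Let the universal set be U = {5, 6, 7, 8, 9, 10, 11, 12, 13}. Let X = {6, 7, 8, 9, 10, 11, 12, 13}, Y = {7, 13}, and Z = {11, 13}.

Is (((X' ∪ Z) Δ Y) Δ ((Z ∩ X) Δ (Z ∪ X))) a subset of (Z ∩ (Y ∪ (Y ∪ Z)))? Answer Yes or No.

No

X' = {5}
X' ∪ Z = {5, 11, 13}
(X' ∪ Z) Δ Y = {5, 7, 11}
Z ∩ X = {11, 13}
Z ∪ X = {6, 7, 8, 9, 10, 11, 12, 13}
(Z ∩ X) Δ (Z ∪ X) = {6, 7, 8, 9, 10, 12}
((X' ∪ Z) Δ Y) Δ ((Z ∩ X) Δ (Z ∪ X)) = {5, 6, 8, 9, 10, 11, 12}
Y ∪ Z = {7, 11, 13}
Y ∪ (Y ∪ Z) = {7, 11, 13}
Z ∩ (Y ∪ (Y ∪ Z)) = {11, 13}
5 ∈ ((X' ∪ Z) Δ Y) Δ ((Z ∩ X) Δ (Z ∪ X)) but 5 ∉ Z ∩ (Y ∪ (Y ∪ Z)), so the inclusion fails.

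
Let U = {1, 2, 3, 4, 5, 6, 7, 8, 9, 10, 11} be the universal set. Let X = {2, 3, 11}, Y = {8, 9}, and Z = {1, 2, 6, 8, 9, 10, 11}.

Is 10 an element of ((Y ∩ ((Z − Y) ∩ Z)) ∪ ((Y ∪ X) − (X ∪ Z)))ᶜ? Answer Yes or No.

10 ∈ Z and 10 ∉ Y, so 10 ∈ Z − Y
10 ∈ (Z − Y) and 10 ∈ Z, so 10 ∈ (Z − Y) ∩ Z
10 ∉ Y and 10 ∈ ((Z − Y) ∩ Z), so 10 ∉ Y ∩ ((Z − Y) ∩ Z)
10 ∉ Y and 10 ∉ X, so 10 ∉ Y ∪ X
10 ∉ X and 10 ∈ Z, so 10 ∈ X ∪ Z
10 ∉ (Y ∪ X) and 10 ∈ (X ∪ Z), so 10 ∉ (Y ∪ X) − (X ∪ Z)
10 ∉ (Y ∩ ((Z − Y) ∩ Z)) and 10 ∉ ((Y ∪ X) − (X ∪ Z)), so 10 ∉ (Y ∩ ((Z − Y) ∩ Z)) ∪ ((Y ∪ X) − (X ∪ Z))
10 ∈ ((Y ∩ ((Z − Y) ∩ Z)) ∪ ((Y ∪ X) − (X ∪ Z)))ᶜ since 10 ∉ ((Y ∩ ((Z − Y) ∩ Z)) ∪ ((Y ∪ X) − (X ∪ Z)))

Yes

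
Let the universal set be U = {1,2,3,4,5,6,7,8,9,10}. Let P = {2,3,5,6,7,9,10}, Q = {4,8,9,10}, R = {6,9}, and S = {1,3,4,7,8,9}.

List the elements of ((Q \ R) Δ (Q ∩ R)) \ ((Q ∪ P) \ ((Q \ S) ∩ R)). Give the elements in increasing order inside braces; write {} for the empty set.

{}

Q \ R = {4,8,10}
Q ∩ R = {9}
(Q \ R) Δ (Q ∩ R) = {4,8,9,10}
Q ∪ P = {2,3,4,5,6,7,8,9,10}
Q \ S = {10}
(Q \ S) ∩ R = {}
(Q ∪ P) \ ((Q \ S) ∩ R) = {2,3,4,5,6,7,8,9,10}
((Q \ R) Δ (Q ∩ R)) \ ((Q ∪ P) \ ((Q \ S) ∩ R)) = {}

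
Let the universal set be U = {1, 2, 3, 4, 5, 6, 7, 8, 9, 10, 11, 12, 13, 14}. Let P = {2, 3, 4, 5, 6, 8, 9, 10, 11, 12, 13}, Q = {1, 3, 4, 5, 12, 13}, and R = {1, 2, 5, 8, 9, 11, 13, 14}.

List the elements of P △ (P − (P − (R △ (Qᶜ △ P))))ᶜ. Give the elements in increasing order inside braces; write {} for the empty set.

{1, 2, 3, 4, 7, 8, 9, 11, 12, 14}

Qᶜ = {2, 6, 7, 8, 9, 10, 11, 14}
Qᶜ △ P = {3, 4, 5, 7, 12, 13, 14}
R △ (Qᶜ △ P) = {1, 2, 3, 4, 7, 8, 9, 11, 12}
P − (R △ (Qᶜ △ P)) = {5, 6, 10, 13}
P − (P − (R △ (Qᶜ △ P))) = {2, 3, 4, 8, 9, 11, 12}
(P − (P − (R △ (Qᶜ △ P))))ᶜ = {1, 5, 6, 7, 10, 13, 14}
P △ (P − (P − (R △ (Qᶜ △ P))))ᶜ = {1, 2, 3, 4, 7, 8, 9, 11, 12, 14}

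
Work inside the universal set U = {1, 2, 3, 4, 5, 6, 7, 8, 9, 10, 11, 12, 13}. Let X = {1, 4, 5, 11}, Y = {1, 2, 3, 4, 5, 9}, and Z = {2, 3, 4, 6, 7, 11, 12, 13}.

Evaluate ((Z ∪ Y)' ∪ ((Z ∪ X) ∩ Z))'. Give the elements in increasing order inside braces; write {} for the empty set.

Z ∪ Y = {1, 2, 3, 4, 5, 6, 7, 9, 11, 12, 13}
(Z ∪ Y)' = {8, 10}
Z ∪ X = {1, 2, 3, 4, 5, 6, 7, 11, 12, 13}
(Z ∪ X) ∩ Z = {2, 3, 4, 6, 7, 11, 12, 13}
(Z ∪ Y)' ∪ ((Z ∪ X) ∩ Z) = {2, 3, 4, 6, 7, 8, 10, 11, 12, 13}
((Z ∪ Y)' ∪ ((Z ∪ X) ∩ Z))' = {1, 5, 9}

{1, 5, 9}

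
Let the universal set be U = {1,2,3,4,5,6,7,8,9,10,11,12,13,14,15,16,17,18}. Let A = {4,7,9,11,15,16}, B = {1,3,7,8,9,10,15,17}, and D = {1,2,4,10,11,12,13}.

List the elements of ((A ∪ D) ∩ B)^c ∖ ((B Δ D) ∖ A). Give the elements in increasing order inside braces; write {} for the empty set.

{4,5,6,11,14,16,18}

A ∪ D = {1,2,4,7,9,10,11,12,13,15,16}
(A ∪ D) ∩ B = {1,7,9,10,15}
((A ∪ D) ∩ B)^c = {2,3,4,5,6,8,11,12,13,14,16,17,18}
B Δ D = {2,3,4,7,8,9,11,12,13,15,17}
(B Δ D) ∖ A = {2,3,8,12,13,17}
((A ∪ D) ∩ B)^c ∖ ((B Δ D) ∖ A) = {4,5,6,11,14,16,18}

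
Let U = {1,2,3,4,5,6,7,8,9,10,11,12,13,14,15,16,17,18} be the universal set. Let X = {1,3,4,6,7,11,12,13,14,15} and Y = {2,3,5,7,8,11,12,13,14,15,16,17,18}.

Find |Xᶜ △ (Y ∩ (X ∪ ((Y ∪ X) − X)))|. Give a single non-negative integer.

9

Xᶜ = {2,5,8,9,10,16,17,18}
Y ∪ X = {1,2,3,4,5,6,7,8,11,12,13,14,15,16,17,18}
(Y ∪ X) − X = {2,5,8,16,17,18}
X ∪ ((Y ∪ X) − X) = {1,2,3,4,5,6,7,8,11,12,13,14,15,16,17,18}
Y ∩ (X ∪ ((Y ∪ X) − X)) = {2,3,5,7,8,11,12,13,14,15,16,17,18}
Xᶜ △ (Y ∩ (X ∪ ((Y ∪ X) − X))) = {3,7,9,10,11,12,13,14,15}
|Xᶜ △ (Y ∩ (X ∪ ((Y ∪ X) − X)))| = 9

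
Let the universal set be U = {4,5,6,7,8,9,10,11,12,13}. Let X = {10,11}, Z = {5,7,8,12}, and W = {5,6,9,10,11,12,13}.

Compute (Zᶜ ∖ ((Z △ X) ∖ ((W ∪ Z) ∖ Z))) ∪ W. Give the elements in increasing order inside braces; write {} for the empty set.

Zᶜ = {4,6,9,10,11,13}
Z △ X = {5,7,8,10,11,12}
W ∪ Z = {5,6,7,8,9,10,11,12,13}
(W ∪ Z) ∖ Z = {6,9,10,11,13}
(Z △ X) ∖ ((W ∪ Z) ∖ Z) = {5,7,8,12}
Zᶜ ∖ ((Z △ X) ∖ ((W ∪ Z) ∖ Z)) = {4,6,9,10,11,13}
(Zᶜ ∖ ((Z △ X) ∖ ((W ∪ Z) ∖ Z))) ∪ W = {4,5,6,9,10,11,12,13}

{4,5,6,9,10,11,12,13}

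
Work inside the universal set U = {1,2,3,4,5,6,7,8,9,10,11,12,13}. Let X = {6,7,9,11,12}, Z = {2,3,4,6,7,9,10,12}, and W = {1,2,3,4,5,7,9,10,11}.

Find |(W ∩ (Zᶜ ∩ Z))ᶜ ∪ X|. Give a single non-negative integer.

Zᶜ = {1,5,8,11,13}
Zᶜ ∩ Z = {}
W ∩ (Zᶜ ∩ Z) = {}
(W ∩ (Zᶜ ∩ Z))ᶜ = {1,2,3,4,5,6,7,8,9,10,11,12,13}
(W ∩ (Zᶜ ∩ Z))ᶜ ∪ X = {1,2,3,4,5,6,7,8,9,10,11,12,13}
|(W ∩ (Zᶜ ∩ Z))ᶜ ∪ X| = 13

13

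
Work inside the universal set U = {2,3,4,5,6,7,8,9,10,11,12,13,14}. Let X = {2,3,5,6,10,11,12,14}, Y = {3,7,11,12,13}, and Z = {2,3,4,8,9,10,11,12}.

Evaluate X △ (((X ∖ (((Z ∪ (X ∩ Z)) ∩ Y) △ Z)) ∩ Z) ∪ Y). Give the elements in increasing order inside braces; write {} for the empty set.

{2,5,6,7,10,13,14}

X ∩ Z = {2,3,10,11,12}
Z ∪ (X ∩ Z) = {2,3,4,8,9,10,11,12}
(Z ∪ (X ∩ Z)) ∩ Y = {3,11,12}
((Z ∪ (X ∩ Z)) ∩ Y) △ Z = {2,4,8,9,10}
X ∖ (((Z ∪ (X ∩ Z)) ∩ Y) △ Z) = {3,5,6,11,12,14}
(X ∖ (((Z ∪ (X ∩ Z)) ∩ Y) △ Z)) ∩ Z = {3,11,12}
((X ∖ (((Z ∪ (X ∩ Z)) ∩ Y) △ Z)) ∩ Z) ∪ Y = {3,7,11,12,13}
X △ (((X ∖ (((Z ∪ (X ∩ Z)) ∩ Y) △ Z)) ∩ Z) ∪ Y) = {2,5,6,7,10,13,14}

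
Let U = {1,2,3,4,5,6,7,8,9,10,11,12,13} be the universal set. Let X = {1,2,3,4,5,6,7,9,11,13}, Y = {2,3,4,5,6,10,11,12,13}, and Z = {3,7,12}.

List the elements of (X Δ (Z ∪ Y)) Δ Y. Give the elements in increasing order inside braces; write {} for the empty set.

{1,2,3,4,5,6,9,11,13}

Z ∪ Y = {2,3,4,5,6,7,10,11,12,13}
X Δ (Z ∪ Y) = {1,9,10,12}
(X Δ (Z ∪ Y)) Δ Y = {1,2,3,4,5,6,9,11,13}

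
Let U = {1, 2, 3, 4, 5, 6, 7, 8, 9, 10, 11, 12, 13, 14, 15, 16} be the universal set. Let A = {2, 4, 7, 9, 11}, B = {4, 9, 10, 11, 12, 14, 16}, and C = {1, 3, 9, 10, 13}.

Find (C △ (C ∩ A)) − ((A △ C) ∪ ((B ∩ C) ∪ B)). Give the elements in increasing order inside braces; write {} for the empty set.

{}

C ∩ A = {9}
C △ (C ∩ A) = {1, 3, 10, 13}
A △ C = {1, 2, 3, 4, 7, 10, 11, 13}
B ∩ C = {9, 10}
(B ∩ C) ∪ B = {4, 9, 10, 11, 12, 14, 16}
(A △ C) ∪ ((B ∩ C) ∪ B) = {1, 2, 3, 4, 7, 9, 10, 11, 12, 13, 14, 16}
(C △ (C ∩ A)) − ((A △ C) ∪ ((B ∩ C) ∪ B)) = {}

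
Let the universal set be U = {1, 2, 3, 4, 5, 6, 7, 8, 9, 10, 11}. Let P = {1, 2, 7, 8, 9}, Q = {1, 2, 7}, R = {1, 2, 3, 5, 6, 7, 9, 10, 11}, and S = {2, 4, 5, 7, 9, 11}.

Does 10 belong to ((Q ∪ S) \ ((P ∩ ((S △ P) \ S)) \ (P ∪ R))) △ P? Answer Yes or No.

10 ∉ Q and 10 ∉ S, so 10 ∉ Q ∪ S
10 ∉ S and 10 ∉ P, so 10 ∉ S △ P
10 ∉ (S △ P) and 10 ∉ S, so 10 ∉ (S △ P) \ S
10 ∉ P and 10 ∉ ((S △ P) \ S), so 10 ∉ P ∩ ((S △ P) \ S)
10 ∉ P and 10 ∈ R, so 10 ∈ P ∪ R
10 ∉ (P ∩ ((S △ P) \ S)) and 10 ∈ (P ∪ R), so 10 ∉ (P ∩ ((S △ P) \ S)) \ (P ∪ R)
10 ∉ (Q ∪ S) and 10 ∉ ((P ∩ ((S △ P) \ S)) \ (P ∪ R)), so 10 ∉ (Q ∪ S) \ ((P ∩ ((S △ P) \ S)) \ (P ∪ R))
10 ∉ ((Q ∪ S) \ ((P ∩ ((S △ P) \ S)) \ (P ∪ R))) and 10 ∉ P, so 10 ∉ ((Q ∪ S) \ ((P ∩ ((S △ P) \ S)) \ (P ∪ R))) △ P

No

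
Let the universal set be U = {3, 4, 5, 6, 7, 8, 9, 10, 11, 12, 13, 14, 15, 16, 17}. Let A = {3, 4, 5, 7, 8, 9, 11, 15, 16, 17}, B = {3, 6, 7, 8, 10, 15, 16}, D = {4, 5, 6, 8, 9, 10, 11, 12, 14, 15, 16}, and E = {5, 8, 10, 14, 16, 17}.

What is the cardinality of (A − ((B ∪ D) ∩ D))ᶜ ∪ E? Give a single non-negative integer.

13

B ∪ D = {3, 4, 5, 6, 7, 8, 9, 10, 11, 12, 14, 15, 16}
(B ∪ D) ∩ D = {4, 5, 6, 8, 9, 10, 11, 12, 14, 15, 16}
A − ((B ∪ D) ∩ D) = {3, 7, 17}
(A − ((B ∪ D) ∩ D))ᶜ = {4, 5, 6, 8, 9, 10, 11, 12, 13, 14, 15, 16}
(A − ((B ∪ D) ∩ D))ᶜ ∪ E = {4, 5, 6, 8, 9, 10, 11, 12, 13, 14, 15, 16, 17}
|(A − ((B ∪ D) ∩ D))ᶜ ∪ E| = 13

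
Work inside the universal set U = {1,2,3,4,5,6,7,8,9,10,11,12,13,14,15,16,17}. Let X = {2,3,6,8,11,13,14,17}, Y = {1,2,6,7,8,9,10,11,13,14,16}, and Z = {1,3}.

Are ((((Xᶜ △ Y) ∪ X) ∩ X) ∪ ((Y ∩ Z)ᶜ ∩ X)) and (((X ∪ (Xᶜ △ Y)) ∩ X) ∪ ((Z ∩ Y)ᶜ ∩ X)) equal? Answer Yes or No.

Yes

Xᶜ = {1,4,5,7,9,10,12,15,16}
Xᶜ △ Y = {2,4,5,6,8,11,12,13,14,15}
(Xᶜ △ Y) ∪ X = {2,3,4,5,6,8,11,12,13,14,15,17}
((Xᶜ △ Y) ∪ X) ∩ X = {2,3,6,8,11,13,14,17}
Y ∩ Z = {1}
(Y ∩ Z)ᶜ = {2,3,4,5,6,7,8,9,10,11,12,13,14,15,16,17}
(Y ∩ Z)ᶜ ∩ X = {2,3,6,8,11,13,14,17}
(((Xᶜ △ Y) ∪ X) ∩ X) ∪ ((Y ∩ Z)ᶜ ∩ X) = {2,3,6,8,11,13,14,17}
X ∪ (Xᶜ △ Y) = {2,3,4,5,6,8,11,12,13,14,15,17}
(X ∪ (Xᶜ △ Y)) ∩ X = {2,3,6,8,11,13,14,17}
Z ∩ Y = {1}
(Z ∩ Y)ᶜ = {2,3,4,5,6,7,8,9,10,11,12,13,14,15,16,17}
(Z ∩ Y)ᶜ ∩ X = {2,3,6,8,11,13,14,17}
((X ∪ (Xᶜ △ Y)) ∩ X) ∪ ((Z ∩ Y)ᶜ ∩ X) = {2,3,6,8,11,13,14,17}
Both equal {2,3,6,8,11,13,14,17}, so (((Xᶜ △ Y) ∪ X) ∩ X) ∪ ((Y ∩ Z)ᶜ ∩ X) = ((X ∪ (Xᶜ △ Y)) ∩ X) ∪ ((Z ∩ Y)ᶜ ∩ X).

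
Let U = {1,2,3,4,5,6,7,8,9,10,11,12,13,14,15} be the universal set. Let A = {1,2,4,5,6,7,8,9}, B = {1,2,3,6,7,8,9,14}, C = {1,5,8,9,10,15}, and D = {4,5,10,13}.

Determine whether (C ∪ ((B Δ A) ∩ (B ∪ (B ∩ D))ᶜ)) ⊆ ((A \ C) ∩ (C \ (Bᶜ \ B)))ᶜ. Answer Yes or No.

Yes

B Δ A = {3,4,5,14}
B ∩ D = {}
B ∪ (B ∩ D) = {1,2,3,6,7,8,9,14}
(B ∪ (B ∩ D))ᶜ = {4,5,10,11,12,13,15}
(B Δ A) ∩ (B ∪ (B ∩ D))ᶜ = {4,5}
C ∪ ((B Δ A) ∩ (B ∪ (B ∩ D))ᶜ) = {1,4,5,8,9,10,15}
A \ C = {2,4,6,7}
Bᶜ = {4,5,10,11,12,13,15}
Bᶜ \ B = {4,5,10,11,12,13,15}
C \ (Bᶜ \ B) = {1,8,9}
(A \ C) ∩ (C \ (Bᶜ \ B)) = {}
((A \ C) ∩ (C \ (Bᶜ \ B)))ᶜ = {1,2,3,4,5,6,7,8,9,10,11,12,13,14,15}
Every element of {1,4,5,8,9,10,15} is in {1,2,3,4,5,6,7,8,9,10,11,12,13,14,15}, so C ∪ ((B Δ A) ∩ (B ∪ (B ∩ D))ᶜ) ⊆ ((A \ C) ∩ (C \ (Bᶜ \ B)))ᶜ.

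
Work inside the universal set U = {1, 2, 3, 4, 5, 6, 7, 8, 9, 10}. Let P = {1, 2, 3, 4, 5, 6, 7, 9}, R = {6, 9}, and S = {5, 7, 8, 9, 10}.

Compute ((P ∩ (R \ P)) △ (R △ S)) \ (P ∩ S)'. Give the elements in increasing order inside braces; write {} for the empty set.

{5, 7}

R \ P = {}
P ∩ (R \ P) = {}
R △ S = {5, 6, 7, 8, 10}
(P ∩ (R \ P)) △ (R △ S) = {5, 6, 7, 8, 10}
P ∩ S = {5, 7, 9}
(P ∩ S)' = {1, 2, 3, 4, 6, 8, 10}
((P ∩ (R \ P)) △ (R △ S)) \ (P ∩ S)' = {5, 7}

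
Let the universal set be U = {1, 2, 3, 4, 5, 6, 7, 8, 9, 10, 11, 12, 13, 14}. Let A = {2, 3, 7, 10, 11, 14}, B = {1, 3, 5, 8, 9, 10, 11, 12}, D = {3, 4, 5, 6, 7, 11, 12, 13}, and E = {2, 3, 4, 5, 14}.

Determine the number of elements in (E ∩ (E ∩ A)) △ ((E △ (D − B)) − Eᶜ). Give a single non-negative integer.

E ∩ A = {2, 3, 14}
E ∩ (E ∩ A) = {2, 3, 14}
D − B = {4, 6, 7, 13}
E △ (D − B) = {2, 3, 5, 6, 7, 13, 14}
Eᶜ = {1, 6, 7, 8, 9, 10, 11, 12, 13}
(E △ (D − B)) − Eᶜ = {2, 3, 5, 14}
(E ∩ (E ∩ A)) △ ((E △ (D − B)) − Eᶜ) = {5}
|(E ∩ (E ∩ A)) △ ((E △ (D − B)) − Eᶜ)| = 1

1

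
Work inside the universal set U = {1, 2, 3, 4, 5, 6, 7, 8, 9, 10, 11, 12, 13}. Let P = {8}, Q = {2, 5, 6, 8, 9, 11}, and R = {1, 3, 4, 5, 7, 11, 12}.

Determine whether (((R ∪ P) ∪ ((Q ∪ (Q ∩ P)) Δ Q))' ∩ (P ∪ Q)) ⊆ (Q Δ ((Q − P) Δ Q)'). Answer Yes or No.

No

R ∪ P = {1, 3, 4, 5, 7, 8, 11, 12}
Q ∩ P = {8}
Q ∪ (Q ∩ P) = {2, 5, 6, 8, 9, 11}
(Q ∪ (Q ∩ P)) Δ Q = {}
(R ∪ P) ∪ ((Q ∪ (Q ∩ P)) Δ Q) = {1, 3, 4, 5, 7, 8, 11, 12}
((R ∪ P) ∪ ((Q ∪ (Q ∩ P)) Δ Q))' = {2, 6, 9, 10, 13}
P ∪ Q = {2, 5, 6, 8, 9, 11}
((R ∪ P) ∪ ((Q ∪ (Q ∩ P)) Δ Q))' ∩ (P ∪ Q) = {2, 6, 9}
Q − P = {2, 5, 6, 9, 11}
(Q − P) Δ Q = {8}
((Q − P) Δ Q)' = {1, 2, 3, 4, 5, 6, 7, 9, 10, 11, 12, 13}
Q Δ ((Q − P) Δ Q)' = {1, 3, 4, 7, 8, 10, 12, 13}
2 ∈ ((R ∪ P) ∪ ((Q ∪ (Q ∩ P)) Δ Q))' ∩ (P ∪ Q) but 2 ∉ Q Δ ((Q − P) Δ Q)', so the inclusion fails.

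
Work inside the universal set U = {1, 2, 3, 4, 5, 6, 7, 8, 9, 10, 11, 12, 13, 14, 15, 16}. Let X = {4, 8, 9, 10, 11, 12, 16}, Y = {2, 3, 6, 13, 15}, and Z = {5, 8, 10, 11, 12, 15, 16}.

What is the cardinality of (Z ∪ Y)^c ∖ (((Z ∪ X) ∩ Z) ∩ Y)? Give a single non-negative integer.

5

Z ∪ Y = {2, 3, 5, 6, 8, 10, 11, 12, 13, 15, 16}
(Z ∪ Y)^c = {1, 4, 7, 9, 14}
Z ∪ X = {4, 5, 8, 9, 10, 11, 12, 15, 16}
(Z ∪ X) ∩ Z = {5, 8, 10, 11, 12, 15, 16}
((Z ∪ X) ∩ Z) ∩ Y = {15}
(Z ∪ Y)^c ∖ (((Z ∪ X) ∩ Z) ∩ Y) = {1, 4, 7, 9, 14}
|(Z ∪ Y)^c ∖ (((Z ∪ X) ∩ Z) ∩ Y)| = 5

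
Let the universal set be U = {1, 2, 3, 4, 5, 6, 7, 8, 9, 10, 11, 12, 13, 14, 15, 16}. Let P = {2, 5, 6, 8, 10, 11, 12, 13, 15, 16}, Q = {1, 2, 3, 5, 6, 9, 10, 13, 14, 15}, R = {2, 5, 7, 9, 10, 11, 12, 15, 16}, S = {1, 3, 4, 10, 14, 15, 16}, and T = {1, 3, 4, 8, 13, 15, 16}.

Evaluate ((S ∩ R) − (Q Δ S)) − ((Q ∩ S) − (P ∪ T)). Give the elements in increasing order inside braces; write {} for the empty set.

S ∩ R = {10, 15, 16}
Q Δ S = {2, 4, 5, 6, 9, 13, 16}
(S ∩ R) − (Q Δ S) = {10, 15}
Q ∩ S = {1, 3, 10, 14, 15}
P ∪ T = {1, 2, 3, 4, 5, 6, 8, 10, 11, 12, 13, 15, 16}
(Q ∩ S) − (P ∪ T) = {14}
((S ∩ R) − (Q Δ S)) − ((Q ∩ S) − (P ∪ T)) = {10, 15}

{10, 15}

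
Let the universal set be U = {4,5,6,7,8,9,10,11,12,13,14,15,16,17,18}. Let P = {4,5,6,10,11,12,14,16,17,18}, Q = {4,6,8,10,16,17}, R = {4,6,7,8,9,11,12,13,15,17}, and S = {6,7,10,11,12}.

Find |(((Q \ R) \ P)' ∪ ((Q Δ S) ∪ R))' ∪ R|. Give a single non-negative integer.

Q \ R = {10,16}
(Q \ R) \ P = {}
((Q \ R) \ P)' = {4,5,6,7,8,9,10,11,12,13,14,15,16,17,18}
Q Δ S = {4,7,8,11,12,16,17}
(Q Δ S) ∪ R = {4,6,7,8,9,11,12,13,15,16,17}
((Q \ R) \ P)' ∪ ((Q Δ S) ∪ R) = {4,5,6,7,8,9,10,11,12,13,14,15,16,17,18}
(((Q \ R) \ P)' ∪ ((Q Δ S) ∪ R))' = {}
(((Q \ R) \ P)' ∪ ((Q Δ S) ∪ R))' ∪ R = {4,6,7,8,9,11,12,13,15,17}
|(((Q \ R) \ P)' ∪ ((Q Δ S) ∪ R))' ∪ R| = 10

10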